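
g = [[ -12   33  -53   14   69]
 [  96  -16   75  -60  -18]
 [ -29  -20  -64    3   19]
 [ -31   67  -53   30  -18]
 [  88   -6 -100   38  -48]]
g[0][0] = -12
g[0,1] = 33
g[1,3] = -60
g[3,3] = 30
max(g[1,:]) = 96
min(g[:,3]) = -60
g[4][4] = -48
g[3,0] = -31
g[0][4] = 69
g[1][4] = -18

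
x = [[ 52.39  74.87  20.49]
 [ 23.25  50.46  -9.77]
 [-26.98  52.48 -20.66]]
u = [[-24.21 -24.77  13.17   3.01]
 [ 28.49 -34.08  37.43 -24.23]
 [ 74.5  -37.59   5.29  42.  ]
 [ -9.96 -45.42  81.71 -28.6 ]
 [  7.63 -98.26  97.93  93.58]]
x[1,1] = 50.46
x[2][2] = -20.66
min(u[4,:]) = -98.26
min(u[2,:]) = -37.59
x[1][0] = 23.25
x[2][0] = -26.98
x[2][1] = 52.48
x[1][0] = 23.25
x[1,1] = 50.46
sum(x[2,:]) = 4.839999999999996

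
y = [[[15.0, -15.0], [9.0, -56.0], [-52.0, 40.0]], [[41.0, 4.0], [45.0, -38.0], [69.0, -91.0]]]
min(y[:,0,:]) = -15.0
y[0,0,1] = -15.0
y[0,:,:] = [[15.0, -15.0], [9.0, -56.0], [-52.0, 40.0]]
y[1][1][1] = -38.0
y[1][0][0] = 41.0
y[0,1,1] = -56.0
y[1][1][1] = -38.0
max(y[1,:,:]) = 69.0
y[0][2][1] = 40.0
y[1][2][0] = 69.0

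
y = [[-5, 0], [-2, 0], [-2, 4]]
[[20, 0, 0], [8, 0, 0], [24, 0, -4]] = y @ [[-4, 0, 0], [4, 0, -1]]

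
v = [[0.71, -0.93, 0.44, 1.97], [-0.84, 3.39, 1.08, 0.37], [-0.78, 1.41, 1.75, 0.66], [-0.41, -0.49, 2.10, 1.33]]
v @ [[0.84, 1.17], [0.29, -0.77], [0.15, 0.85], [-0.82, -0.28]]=[[-1.22, 1.37], [0.14, -2.78], [-0.52, -0.7], [-1.26, 1.31]]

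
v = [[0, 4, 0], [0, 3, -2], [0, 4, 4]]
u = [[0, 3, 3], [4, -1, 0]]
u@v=[[0, 21, 6], [0, 13, 2]]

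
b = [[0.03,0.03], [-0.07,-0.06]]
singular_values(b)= [0.1, 0.0]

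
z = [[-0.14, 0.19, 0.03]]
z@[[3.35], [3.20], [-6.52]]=[[-0.06]]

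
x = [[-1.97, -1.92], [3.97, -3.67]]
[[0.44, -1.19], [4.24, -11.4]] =x @ [[0.44, -1.18], [-0.68, 1.83]]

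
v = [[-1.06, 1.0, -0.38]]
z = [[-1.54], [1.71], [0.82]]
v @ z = [[3.03]]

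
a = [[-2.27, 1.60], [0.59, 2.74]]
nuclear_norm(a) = 5.47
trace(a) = 0.47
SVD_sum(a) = [[-0.81,2.15], [-0.83,2.2]] + [[-1.46, -0.55],  [1.42, 0.54]]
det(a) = -7.16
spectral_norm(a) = 3.29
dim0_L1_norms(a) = [2.86, 4.34]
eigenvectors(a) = [[-0.99, -0.29], [0.11, -0.96]]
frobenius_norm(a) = 3.95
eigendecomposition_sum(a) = [[-2.37, 0.73],[0.27, -0.08]] + [[0.1, 0.87],  [0.32, 2.82]]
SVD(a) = [[0.7, 0.72], [0.72, -0.7]] @ diag([3.2908717797663996, 2.17686998443571]) @ [[-0.35, 0.94], [-0.94, -0.35]]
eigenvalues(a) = [-2.45, 2.92]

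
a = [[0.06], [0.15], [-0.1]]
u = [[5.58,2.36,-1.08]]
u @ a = [[0.8]]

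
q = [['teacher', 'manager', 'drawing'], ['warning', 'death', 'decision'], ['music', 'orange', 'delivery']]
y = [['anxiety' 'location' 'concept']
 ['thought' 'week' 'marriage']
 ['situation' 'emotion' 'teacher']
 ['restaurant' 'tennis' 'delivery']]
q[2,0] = 'music'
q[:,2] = ['drawing', 'decision', 'delivery']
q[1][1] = 'death'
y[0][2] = 'concept'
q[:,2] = ['drawing', 'decision', 'delivery']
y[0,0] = 'anxiety'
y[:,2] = ['concept', 'marriage', 'teacher', 'delivery']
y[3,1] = 'tennis'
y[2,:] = ['situation', 'emotion', 'teacher']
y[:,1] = ['location', 'week', 'emotion', 'tennis']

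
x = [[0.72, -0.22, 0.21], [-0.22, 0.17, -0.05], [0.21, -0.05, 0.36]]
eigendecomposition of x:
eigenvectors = [[-0.88, 0.32, 0.36], [0.30, -0.23, 0.93], [-0.38, -0.92, -0.11]]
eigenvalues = [0.89, 0.27, 0.09]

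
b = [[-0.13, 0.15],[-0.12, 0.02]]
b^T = [[-0.13, -0.12], [0.15, 0.02]]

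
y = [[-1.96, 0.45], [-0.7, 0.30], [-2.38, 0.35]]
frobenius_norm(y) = 3.23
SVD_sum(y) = [[-1.97, 0.38], [-0.73, 0.14], [-2.36, 0.46]] + [[0.01, 0.07], [0.03, 0.16], [-0.02, -0.11]]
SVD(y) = [[-0.62, -0.34], [-0.23, -0.78], [-0.75, 0.52]] @ diag([3.2199846436000916, 0.20663710939612653]) @ [[0.98, -0.19], [-0.19, -0.98]]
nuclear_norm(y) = 3.43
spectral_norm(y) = 3.22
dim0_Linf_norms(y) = [2.38, 0.45]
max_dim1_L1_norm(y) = 2.73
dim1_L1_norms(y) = [2.41, 1.0, 2.73]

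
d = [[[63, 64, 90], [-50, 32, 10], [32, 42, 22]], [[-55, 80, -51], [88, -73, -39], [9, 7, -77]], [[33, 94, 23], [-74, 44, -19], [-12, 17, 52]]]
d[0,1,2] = 10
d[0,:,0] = [63, -50, 32]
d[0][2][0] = 32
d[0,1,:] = [-50, 32, 10]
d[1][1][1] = -73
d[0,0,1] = 64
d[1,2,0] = 9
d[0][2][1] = 42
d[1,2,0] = 9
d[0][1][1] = 32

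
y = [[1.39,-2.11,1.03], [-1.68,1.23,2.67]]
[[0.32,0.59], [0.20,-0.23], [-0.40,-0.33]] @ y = [[-0.55, 0.05, 1.9], [0.66, -0.7, -0.41], [-0.0, 0.44, -1.29]]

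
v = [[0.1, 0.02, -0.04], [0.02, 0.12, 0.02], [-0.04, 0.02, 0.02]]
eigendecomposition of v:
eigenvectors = [[0.39, -0.72, 0.57],[-0.21, 0.54, 0.82],[0.90, 0.44, -0.06]]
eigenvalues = [-0.0, 0.11, 0.13]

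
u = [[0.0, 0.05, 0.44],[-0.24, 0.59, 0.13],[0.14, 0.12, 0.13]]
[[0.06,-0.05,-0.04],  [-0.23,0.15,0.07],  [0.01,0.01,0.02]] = u @ [[0.21, -0.02, 0.09],[-0.34, 0.27, 0.19],[0.17, -0.14, -0.12]]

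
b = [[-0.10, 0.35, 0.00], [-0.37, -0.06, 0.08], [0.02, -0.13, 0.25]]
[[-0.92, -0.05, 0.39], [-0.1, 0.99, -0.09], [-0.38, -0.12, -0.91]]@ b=[[0.12, -0.37, 0.09], [-0.36, -0.08, 0.06], [0.06, -0.01, -0.24]]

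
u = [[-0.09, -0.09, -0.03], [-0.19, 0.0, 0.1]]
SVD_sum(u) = [[-0.08, -0.01, 0.03], [-0.19, -0.03, 0.08]] + [[-0.01, -0.08, -0.06], [0.0, 0.03, 0.02]]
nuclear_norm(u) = 0.33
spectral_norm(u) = 0.23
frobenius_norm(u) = 0.25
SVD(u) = [[-0.38, -0.93], [-0.93, 0.38]] @ diag([0.22765155779455232, 0.10665255849586361]) @ [[0.92,0.15,-0.36],[0.11,0.78,0.61]]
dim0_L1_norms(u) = [0.28, 0.09, 0.13]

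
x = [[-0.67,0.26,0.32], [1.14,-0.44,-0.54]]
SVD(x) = [[-0.51,0.86],[0.86,0.51]] @ diag([1.5503854759941667, 0.0022081273378347734]) @ [[0.85, -0.33, -0.4], [0.51, 0.35, 0.79]]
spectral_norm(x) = 1.55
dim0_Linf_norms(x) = [1.14, 0.44, 0.54]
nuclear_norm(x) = 1.55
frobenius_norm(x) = 1.55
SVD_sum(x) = [[-0.67, 0.26, 0.32], [1.14, -0.44, -0.54]] + [[0.00, 0.00, 0.0], [0.00, 0.0, 0.00]]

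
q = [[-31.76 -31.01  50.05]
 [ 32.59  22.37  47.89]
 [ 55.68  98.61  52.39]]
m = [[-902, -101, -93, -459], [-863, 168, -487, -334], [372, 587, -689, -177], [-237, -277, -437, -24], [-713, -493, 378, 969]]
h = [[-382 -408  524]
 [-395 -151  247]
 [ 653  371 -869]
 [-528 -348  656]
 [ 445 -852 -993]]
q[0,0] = -31.76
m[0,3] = -459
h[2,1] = 371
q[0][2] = 50.05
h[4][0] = 445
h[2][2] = -869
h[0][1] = -408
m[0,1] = -101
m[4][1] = -493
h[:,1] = [-408, -151, 371, -348, -852]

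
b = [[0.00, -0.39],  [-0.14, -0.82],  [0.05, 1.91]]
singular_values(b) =[2.12, 0.11]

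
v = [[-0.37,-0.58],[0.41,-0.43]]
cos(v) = [[1.04, -0.23], [0.17, 1.02]]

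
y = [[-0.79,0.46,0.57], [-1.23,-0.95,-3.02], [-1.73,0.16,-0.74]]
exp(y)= [[0.3, 0.17, -0.06],[0.60, 0.35, -1.14],[-0.67, -0.10, 0.34]]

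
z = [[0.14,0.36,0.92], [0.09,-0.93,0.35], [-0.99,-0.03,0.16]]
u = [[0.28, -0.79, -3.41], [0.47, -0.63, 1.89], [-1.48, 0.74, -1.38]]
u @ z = [[3.34,  0.94,  -0.56], [-1.86,  0.70,  0.51], [1.23,  -1.18,  -1.32]]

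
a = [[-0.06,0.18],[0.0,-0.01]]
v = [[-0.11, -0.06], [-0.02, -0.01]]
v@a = [[0.01, -0.02], [0.00, -0.00]]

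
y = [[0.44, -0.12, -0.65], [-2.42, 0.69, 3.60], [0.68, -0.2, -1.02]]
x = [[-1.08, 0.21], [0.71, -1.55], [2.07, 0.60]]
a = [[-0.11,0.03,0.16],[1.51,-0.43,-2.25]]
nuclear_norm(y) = 4.64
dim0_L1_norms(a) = [1.62, 0.46, 2.41]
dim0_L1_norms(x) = [3.86, 2.36]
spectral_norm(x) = 2.44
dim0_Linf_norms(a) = [1.51, 0.43, 2.25]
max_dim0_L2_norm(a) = 2.26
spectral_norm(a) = 2.75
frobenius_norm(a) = 2.75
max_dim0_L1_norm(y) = 5.27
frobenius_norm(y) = 4.63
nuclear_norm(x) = 4.12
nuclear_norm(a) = 2.75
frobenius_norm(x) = 2.96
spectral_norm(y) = 4.63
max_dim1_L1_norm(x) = 2.67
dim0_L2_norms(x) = [2.44, 1.68]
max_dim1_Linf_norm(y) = 3.6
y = x @ a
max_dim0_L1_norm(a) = 2.41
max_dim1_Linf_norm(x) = 2.07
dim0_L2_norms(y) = [2.55, 0.73, 3.8]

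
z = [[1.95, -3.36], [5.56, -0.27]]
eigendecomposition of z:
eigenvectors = [[(0.16+0.59j), 0.16-0.59j],  [0.79+0.00j, (0.79-0j)]]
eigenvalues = [(0.84+4.18j), (0.84-4.18j)]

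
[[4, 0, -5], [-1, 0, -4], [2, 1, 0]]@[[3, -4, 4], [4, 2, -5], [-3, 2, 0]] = [[27, -26, 16], [9, -4, -4], [10, -6, 3]]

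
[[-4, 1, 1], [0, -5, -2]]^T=[[-4, 0], [1, -5], [1, -2]]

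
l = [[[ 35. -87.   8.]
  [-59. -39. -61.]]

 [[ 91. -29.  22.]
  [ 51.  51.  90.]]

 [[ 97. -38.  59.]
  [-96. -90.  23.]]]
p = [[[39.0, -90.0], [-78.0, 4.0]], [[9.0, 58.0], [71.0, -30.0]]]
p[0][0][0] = 39.0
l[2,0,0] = 97.0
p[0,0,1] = -90.0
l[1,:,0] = [91.0, 51.0]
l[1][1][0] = 51.0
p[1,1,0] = 71.0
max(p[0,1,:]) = 4.0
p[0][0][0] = 39.0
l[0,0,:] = [35.0, -87.0, 8.0]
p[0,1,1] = 4.0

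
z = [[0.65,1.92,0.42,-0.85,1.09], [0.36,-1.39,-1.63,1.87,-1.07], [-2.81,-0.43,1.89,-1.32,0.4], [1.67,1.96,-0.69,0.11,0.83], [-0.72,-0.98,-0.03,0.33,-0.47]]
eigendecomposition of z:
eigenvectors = [[-0.04, -0.55, -0.5, 0.17, 0.2], [-0.48, 0.55, 0.27, 0.07, -0.43], [0.74, -0.49, -0.73, 0.73, 0.26], [-0.47, -0.34, -0.38, 0.66, 0.31], [0.09, 0.18, 0.08, 0.01, 0.78]]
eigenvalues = [3.21, -1.81, -0.61, -0.0, 0.0]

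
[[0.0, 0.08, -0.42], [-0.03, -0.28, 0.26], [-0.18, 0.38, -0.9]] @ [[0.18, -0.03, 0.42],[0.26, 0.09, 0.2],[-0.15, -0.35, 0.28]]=[[0.08, 0.15, -0.1], [-0.12, -0.12, 0.0], [0.2, 0.35, -0.25]]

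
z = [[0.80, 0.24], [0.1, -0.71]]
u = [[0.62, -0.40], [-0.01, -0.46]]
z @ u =[[0.49,-0.43],[0.07,0.29]]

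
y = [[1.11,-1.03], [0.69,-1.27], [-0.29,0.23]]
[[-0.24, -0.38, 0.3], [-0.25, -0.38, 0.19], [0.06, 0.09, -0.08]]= y @ [[-0.07, -0.13, 0.27], [0.16, 0.23, -0.0]]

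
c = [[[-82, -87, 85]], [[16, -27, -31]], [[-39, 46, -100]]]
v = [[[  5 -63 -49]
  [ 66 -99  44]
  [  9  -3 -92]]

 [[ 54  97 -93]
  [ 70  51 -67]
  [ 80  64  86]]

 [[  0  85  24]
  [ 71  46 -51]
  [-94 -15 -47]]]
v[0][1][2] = 44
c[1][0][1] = -27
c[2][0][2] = -100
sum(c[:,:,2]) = -46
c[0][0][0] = -82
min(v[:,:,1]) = -99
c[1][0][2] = -31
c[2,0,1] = 46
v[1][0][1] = 97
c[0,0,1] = -87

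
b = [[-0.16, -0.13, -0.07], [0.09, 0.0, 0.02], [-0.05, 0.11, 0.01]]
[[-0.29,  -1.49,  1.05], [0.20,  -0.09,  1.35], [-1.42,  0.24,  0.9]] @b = [[-0.14, 0.15, 0.00], [-0.11, 0.12, -0.00], [0.2, 0.28, 0.11]]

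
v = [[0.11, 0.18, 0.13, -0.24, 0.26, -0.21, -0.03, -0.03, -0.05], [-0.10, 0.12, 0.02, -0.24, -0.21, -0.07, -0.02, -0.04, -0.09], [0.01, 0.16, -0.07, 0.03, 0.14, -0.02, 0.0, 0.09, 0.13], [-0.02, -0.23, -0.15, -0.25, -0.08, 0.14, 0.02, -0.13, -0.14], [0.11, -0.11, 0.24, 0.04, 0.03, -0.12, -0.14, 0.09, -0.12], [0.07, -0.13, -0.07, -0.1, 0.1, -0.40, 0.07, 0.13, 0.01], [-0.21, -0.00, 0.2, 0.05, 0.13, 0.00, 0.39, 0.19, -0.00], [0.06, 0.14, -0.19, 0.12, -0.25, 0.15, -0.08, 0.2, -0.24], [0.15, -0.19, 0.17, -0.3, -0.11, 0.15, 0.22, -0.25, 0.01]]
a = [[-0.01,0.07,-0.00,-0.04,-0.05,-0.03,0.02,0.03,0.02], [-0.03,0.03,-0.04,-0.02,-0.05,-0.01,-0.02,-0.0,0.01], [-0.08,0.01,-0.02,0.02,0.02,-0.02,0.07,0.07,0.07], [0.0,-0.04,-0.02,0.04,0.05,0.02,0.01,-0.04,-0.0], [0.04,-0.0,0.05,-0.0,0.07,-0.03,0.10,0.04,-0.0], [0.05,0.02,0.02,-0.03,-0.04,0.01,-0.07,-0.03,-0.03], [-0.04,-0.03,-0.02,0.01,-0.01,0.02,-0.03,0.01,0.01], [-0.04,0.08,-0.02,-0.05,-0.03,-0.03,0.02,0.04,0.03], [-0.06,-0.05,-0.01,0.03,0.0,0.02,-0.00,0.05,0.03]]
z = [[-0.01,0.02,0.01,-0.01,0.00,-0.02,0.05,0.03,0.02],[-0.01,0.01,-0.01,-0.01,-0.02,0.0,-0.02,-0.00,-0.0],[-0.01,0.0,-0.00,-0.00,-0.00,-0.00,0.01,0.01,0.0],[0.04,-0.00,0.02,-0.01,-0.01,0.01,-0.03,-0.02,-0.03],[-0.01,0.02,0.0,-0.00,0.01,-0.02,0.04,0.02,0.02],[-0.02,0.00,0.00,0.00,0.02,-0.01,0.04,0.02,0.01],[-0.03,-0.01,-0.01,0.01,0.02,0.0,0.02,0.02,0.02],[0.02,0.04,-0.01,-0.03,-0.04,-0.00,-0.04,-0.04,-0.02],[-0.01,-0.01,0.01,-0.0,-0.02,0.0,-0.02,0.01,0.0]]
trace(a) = 0.16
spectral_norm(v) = 0.72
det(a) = 0.00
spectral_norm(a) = 0.22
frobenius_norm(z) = 0.17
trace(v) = 0.14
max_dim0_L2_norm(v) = 0.55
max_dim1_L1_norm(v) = 1.55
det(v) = -0.00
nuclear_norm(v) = 3.70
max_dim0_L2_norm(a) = 0.15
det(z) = -0.00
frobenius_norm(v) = 1.38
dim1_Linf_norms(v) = [0.26, 0.24, 0.16, 0.25, 0.24, 0.4, 0.39, 0.25, 0.3]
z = v @ a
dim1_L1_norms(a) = [0.27, 0.21, 0.38, 0.22, 0.33, 0.3, 0.18, 0.34, 0.25]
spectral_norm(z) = 0.14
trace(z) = -0.03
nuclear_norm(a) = 0.69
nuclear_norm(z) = 0.33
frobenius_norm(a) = 0.34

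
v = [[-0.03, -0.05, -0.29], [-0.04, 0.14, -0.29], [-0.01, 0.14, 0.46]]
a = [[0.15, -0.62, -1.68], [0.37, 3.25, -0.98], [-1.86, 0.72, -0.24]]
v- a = [[-0.18, 0.57, 1.39],[-0.41, -3.11, 0.69],[1.85, -0.58, 0.7]]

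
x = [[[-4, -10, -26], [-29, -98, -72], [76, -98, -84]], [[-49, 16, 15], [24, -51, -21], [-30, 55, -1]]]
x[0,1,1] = -98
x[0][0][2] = -26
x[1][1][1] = -51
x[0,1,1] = -98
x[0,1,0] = -29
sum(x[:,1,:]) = -247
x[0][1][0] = -29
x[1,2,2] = -1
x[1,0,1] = 16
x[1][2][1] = 55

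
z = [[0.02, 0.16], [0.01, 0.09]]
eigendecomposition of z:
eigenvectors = [[-0.99, -0.88],[0.11, -0.48]]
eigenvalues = [0.0, 0.11]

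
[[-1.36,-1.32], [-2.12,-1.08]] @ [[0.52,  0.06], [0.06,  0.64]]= [[-0.79, -0.93], [-1.17, -0.82]]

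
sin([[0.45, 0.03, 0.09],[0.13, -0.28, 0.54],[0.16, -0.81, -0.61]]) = [[0.44, 0.03, 0.09], [0.14, -0.36, 0.52], [0.15, -0.78, -0.68]]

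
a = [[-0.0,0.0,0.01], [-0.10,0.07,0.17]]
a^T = [[-0.00,-0.1], [0.0,0.07], [0.01,0.17]]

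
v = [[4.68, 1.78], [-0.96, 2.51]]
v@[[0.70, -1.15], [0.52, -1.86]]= [[4.2,-8.69], [0.63,-3.56]]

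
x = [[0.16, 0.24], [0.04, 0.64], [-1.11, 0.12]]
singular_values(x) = [1.12, 0.69]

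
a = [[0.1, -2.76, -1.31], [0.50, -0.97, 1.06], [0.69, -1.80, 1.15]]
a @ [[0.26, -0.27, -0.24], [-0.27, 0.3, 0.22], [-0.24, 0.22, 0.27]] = [[1.09, -1.14, -0.98],[0.14, -0.19, -0.05],[0.39, -0.47, -0.25]]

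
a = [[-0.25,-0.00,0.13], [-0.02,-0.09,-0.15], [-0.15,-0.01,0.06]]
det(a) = -0.00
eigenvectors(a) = [[(-0.25+0j),-0.28+0.18j,(-0.28-0.18j)],[(0.85+0j),-0.90+0.00j,(-0.9-0j)],[(-0.47+0j),(-0.26+0.11j),(-0.26-0.11j)]]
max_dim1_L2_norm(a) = 0.28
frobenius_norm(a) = 0.37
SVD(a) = [[-0.85, -0.12, -0.51], [0.19, -0.98, -0.10], [-0.48, -0.18, 0.86]] @ diag([0.3290775000620187, 0.16824979564209, 7.224491035843895e-05]) @ [[0.86, -0.04, -0.51],[0.45, 0.53, 0.72],[-0.25, 0.85, -0.47]]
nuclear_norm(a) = 0.50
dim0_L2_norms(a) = [0.29, 0.09, 0.21]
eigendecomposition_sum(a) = [[0.00-0.00j, 0j, (-0+0j)], [(-0+0j), -0.00-0.00j, 0.00-0.00j], [-0j, 0.00+0.00j, -0.00+0.00j]] + [[-0.13-0.18j, -0.00+0.03j, (0.07+0.15j)],[(-0.01-0.61j), (-0.04+0.07j), -0.08+0.44j],[-0.08-0.18j, (-0.01+0.03j), (0.03+0.14j)]] + [[-0.13+0.18j,(-0-0.03j),0.07-0.15j], [(-0.01+0.61j),-0.04-0.07j,(-0.08-0.44j)], [-0.08+0.18j,-0.01-0.03j,0.03-0.14j]]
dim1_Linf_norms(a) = [0.25, 0.15, 0.15]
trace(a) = -0.28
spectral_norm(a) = 0.33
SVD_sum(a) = [[-0.24, 0.01, 0.14],[0.05, -0.00, -0.03],[-0.14, 0.01, 0.08]] + [[-0.01, -0.01, -0.01], [-0.07, -0.09, -0.12], [-0.01, -0.02, -0.02]] + [[0.00,  -0.00,  0.00], [0.00,  -0.0,  0.0], [-0.00,  0.0,  -0.0]]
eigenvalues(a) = [(-0+0j), (-0.14+0.02j), (-0.14-0.02j)]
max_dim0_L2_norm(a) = 0.29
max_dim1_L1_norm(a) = 0.38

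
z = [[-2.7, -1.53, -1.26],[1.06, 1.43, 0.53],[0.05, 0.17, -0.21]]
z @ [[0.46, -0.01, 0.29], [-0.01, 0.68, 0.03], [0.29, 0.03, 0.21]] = [[-1.59, -1.05, -1.09], [0.63, 0.98, 0.46], [-0.04, 0.11, -0.02]]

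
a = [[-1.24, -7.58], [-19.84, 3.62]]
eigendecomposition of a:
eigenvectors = [[-0.6, 0.45],[-0.8, -0.89]]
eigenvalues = [-11.31, 13.69]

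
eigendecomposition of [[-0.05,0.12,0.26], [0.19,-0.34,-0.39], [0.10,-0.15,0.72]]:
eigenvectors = [[0.35, -0.87, 0.25], [-0.92, -0.49, -0.28], [-0.15, 0.02, 0.93]]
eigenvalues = [-0.47, 0.01, 0.79]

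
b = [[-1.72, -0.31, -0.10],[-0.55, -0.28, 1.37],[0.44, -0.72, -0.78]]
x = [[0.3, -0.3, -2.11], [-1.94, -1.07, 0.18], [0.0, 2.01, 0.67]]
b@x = [[0.09, 0.65, 3.51], [0.38, 3.22, 2.03], [1.53, -0.93, -1.58]]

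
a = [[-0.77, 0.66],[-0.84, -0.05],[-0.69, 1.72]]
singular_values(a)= [2.1, 0.86]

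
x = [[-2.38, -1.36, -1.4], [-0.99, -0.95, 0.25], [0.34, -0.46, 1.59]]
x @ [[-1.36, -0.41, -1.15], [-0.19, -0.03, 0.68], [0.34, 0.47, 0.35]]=[[3.02,0.36,1.32], [1.61,0.55,0.58], [0.17,0.62,-0.15]]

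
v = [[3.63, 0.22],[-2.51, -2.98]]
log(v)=[[(1.27-0.04j), (0.01-0.11j)], [-0.08+1.22j, (1.06+3.18j)]]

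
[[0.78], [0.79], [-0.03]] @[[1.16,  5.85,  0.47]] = [[0.9, 4.56, 0.37],[0.92, 4.62, 0.37],[-0.03, -0.18, -0.01]]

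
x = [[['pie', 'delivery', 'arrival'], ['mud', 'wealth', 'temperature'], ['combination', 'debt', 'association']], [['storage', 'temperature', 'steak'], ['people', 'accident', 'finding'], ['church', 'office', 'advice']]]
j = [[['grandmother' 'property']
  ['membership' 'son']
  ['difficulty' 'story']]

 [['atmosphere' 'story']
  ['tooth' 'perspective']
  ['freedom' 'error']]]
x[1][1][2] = 'finding'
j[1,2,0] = 'freedom'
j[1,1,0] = 'tooth'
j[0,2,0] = 'difficulty'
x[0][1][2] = 'temperature'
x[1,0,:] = ['storage', 'temperature', 'steak']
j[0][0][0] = 'grandmother'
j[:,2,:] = [['difficulty', 'story'], ['freedom', 'error']]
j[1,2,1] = 'error'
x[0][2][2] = 'association'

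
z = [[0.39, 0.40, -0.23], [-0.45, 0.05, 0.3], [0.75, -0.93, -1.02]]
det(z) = -0.09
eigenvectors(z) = [[(-0.4-0.4j),-0.40+0.40j,(0.33+0j)], [0.43-0.01j,(0.43+0.01j),(-0.22+0j)], [(-0.7+0j),(-0.7-0j),(0.92+0j)]]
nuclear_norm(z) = 2.38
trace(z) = -0.58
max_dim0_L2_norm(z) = 1.09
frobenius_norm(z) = 1.77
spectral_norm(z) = 1.64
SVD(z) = [[-0.09, 0.89, -0.45], [0.28, -0.41, -0.87], [-0.95, -0.21, -0.21]] @ diag([1.639442389125524, 0.6578007425215274, 0.08559693847632806]) @ [[-0.54, 0.53, 0.66], [0.57, 0.8, -0.18], [0.62, -0.28, 0.73]]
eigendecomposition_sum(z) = [[(0.19+0.22j), (0.45-0.17j), 0.04-0.12j], [(-0.22-0.02j), (-0.15+0.34j), (0.04+0.09j)], [0.37+0.03j, 0.25-0.55j, (-0.07-0.14j)]] + [[(0.19-0.22j), (0.45+0.17j), 0.04+0.12j], [-0.22+0.02j, (-0.15-0.34j), 0.04-0.09j], [0.37-0.03j, (0.25+0.55j), (-0.07+0.14j)]] + [[0.01-0.00j, -0.51-0.00j, (-0.31+0j)],[-0.00+0.00j, 0.35+0.00j, 0.21-0.00j],[0.02-0.00j, -1.43-0.00j, (-0.88+0j)]]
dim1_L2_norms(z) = [0.6, 0.54, 1.57]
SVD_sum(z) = [[0.08,-0.08,-0.1], [-0.25,0.25,0.31], [0.84,-0.83,-1.03]] + [[0.33, 0.47, -0.1],  [-0.15, -0.22, 0.05],  [-0.08, -0.11, 0.02]] + [[-0.02, 0.01, -0.03],[-0.05, 0.02, -0.05],[-0.01, 0.01, -0.01]]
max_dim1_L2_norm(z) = 1.57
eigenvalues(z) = [(-0.03+0.42j), (-0.03-0.42j), (-0.53+0j)]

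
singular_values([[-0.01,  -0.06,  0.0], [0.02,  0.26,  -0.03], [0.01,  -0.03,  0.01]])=[0.27, 0.02, 0.0]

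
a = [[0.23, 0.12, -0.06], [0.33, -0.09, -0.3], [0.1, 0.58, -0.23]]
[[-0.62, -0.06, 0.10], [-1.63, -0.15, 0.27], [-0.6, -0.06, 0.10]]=a @[[-2.19,-0.2,0.37], [0.48,0.04,-0.08], [2.87,0.27,-0.48]]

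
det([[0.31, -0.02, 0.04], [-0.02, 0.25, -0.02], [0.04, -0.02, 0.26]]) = 0.020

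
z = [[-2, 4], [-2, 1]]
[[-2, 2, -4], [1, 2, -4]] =z @ [[-1, -1, 2], [-1, 0, 0]]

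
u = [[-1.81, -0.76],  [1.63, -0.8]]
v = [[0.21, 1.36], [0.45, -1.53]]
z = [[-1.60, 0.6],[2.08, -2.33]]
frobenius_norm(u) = 2.67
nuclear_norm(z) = 4.20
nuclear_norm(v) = 2.51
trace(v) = -1.32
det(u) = 2.69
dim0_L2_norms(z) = [2.62, 2.41]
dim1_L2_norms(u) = [1.96, 1.82]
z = v + u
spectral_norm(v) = 2.06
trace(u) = -2.61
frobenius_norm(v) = 2.11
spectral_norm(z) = 3.49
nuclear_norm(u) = 3.54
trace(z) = -3.93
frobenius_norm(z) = 3.56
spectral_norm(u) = 2.44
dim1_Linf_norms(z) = [1.6, 2.33]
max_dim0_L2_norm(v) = 2.05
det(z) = 2.48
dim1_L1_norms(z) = [2.2, 4.41]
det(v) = -0.93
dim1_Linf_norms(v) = [1.36, 1.53]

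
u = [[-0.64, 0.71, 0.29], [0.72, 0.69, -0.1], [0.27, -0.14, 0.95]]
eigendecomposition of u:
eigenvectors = [[-0.91+0.00j, (0.28+0.11j), (0.28-0.11j)], [(0.4+0j), (0.68+0j), 0.68-0.00j], [0.15+0.00j, -0.10+0.66j, (-0.1-0.66j)]]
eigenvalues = [(-1+0j), (1+0.02j), (1-0.02j)]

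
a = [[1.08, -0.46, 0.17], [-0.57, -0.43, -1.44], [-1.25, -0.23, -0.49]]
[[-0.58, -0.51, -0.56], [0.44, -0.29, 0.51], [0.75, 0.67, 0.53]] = a @[[-0.56, -0.7, -0.36], [-0.07, -0.33, 0.27], [-0.06, 0.58, -0.29]]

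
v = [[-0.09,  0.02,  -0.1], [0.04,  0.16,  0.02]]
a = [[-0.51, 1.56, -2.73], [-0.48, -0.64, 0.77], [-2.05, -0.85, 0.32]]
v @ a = [[0.24,-0.07,0.23], [-0.14,-0.06,0.02]]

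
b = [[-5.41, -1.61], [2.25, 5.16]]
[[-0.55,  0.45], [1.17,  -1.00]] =b @ [[0.04,-0.03], [0.21,-0.18]]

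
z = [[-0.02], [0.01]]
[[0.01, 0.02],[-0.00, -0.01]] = z@[[-0.28, -0.90]]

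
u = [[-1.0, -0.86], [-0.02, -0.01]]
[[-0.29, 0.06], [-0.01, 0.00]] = u @ [[0.33, -0.22], [-0.05, 0.19]]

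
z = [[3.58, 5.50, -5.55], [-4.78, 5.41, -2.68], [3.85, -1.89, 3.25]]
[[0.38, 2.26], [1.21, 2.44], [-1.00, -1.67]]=z@[[-0.14, -0.11], [0.04, 0.23], [-0.12, -0.25]]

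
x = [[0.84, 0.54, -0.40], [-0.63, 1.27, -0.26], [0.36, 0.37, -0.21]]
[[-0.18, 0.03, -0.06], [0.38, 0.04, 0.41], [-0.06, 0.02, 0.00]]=x@[[-0.27, 0.01, -0.15],[0.19, 0.03, 0.3],[0.14, -0.02, 0.25]]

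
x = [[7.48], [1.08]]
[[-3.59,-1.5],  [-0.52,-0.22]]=x @ [[-0.48, -0.2]]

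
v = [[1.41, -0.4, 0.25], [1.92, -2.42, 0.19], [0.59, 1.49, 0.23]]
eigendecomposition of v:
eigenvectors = [[0.13, 0.62, -0.19], [0.84, 0.34, -0.08], [-0.53, 0.70, 0.98]]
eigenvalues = [-2.25, 1.47, -0.01]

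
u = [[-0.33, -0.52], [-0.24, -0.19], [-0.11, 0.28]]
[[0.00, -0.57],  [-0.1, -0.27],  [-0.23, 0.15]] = u@[[0.80, 0.54], [-0.51, 0.75]]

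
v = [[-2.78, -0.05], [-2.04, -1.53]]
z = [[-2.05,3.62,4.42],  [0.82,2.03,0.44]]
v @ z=[[5.66, -10.17, -12.31], [2.93, -10.49, -9.69]]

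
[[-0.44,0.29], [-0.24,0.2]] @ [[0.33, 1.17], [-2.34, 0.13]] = [[-0.82, -0.48], [-0.55, -0.25]]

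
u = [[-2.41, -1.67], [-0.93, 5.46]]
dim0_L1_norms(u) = [3.34, 7.13]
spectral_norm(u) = 5.71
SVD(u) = [[-0.27, 0.96], [0.96, 0.27]] @ diag([5.713423101731332, 2.574936205152027]) @ [[-0.04, 1.0], [-1.0, -0.04]]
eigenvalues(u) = [-2.6, 5.65]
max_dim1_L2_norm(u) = 5.54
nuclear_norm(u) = 8.29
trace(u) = 3.05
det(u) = -14.71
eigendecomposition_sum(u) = [[-2.54, -0.53], [-0.29, -0.06]] + [[0.13, -1.14], [-0.64, 5.52]]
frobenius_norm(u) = 6.27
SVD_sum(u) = [[0.06,  -1.57], [-0.22,  5.49]] + [[-2.47, -0.10], [-0.71, -0.03]]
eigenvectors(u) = [[-0.99, 0.2], [-0.11, -0.98]]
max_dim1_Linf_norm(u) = 5.46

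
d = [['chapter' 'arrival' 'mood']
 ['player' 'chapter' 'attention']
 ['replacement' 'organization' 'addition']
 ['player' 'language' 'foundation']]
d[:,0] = ['chapter', 'player', 'replacement', 'player']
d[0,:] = ['chapter', 'arrival', 'mood']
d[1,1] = 'chapter'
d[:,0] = ['chapter', 'player', 'replacement', 'player']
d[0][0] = 'chapter'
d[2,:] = ['replacement', 'organization', 'addition']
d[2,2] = 'addition'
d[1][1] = 'chapter'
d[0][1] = 'arrival'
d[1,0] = 'player'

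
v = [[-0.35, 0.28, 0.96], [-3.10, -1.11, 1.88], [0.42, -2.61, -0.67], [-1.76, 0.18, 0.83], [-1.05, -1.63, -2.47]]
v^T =[[-0.35, -3.10, 0.42, -1.76, -1.05], [0.28, -1.11, -2.61, 0.18, -1.63], [0.96, 1.88, -0.67, 0.83, -2.47]]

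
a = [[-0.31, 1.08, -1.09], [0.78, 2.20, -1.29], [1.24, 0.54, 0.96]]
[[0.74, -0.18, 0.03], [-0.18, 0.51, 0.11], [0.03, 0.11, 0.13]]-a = [[1.05,-1.26,1.12],[-0.96,-1.69,1.4],[-1.21,-0.43,-0.83]]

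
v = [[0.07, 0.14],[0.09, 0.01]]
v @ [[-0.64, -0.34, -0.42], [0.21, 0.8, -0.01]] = [[-0.02, 0.09, -0.03],[-0.06, -0.02, -0.04]]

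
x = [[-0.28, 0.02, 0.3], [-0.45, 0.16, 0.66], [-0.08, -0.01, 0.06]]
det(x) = 0.00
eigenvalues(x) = [-0.14, -0.01, 0.09]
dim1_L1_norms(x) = [0.6, 1.27, 0.15]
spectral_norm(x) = 0.91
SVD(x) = [[-0.44, 0.78, -0.44], [-0.89, -0.44, 0.12], [-0.10, 0.45, 0.89]] @ diag([0.9138210967753394, 0.08676389618180223, 0.0017405193677167599]) @ [[0.58, -0.16, -0.8], [-0.65, -0.68, -0.34], [-0.49, 0.71, -0.50]]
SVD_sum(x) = [[-0.24,  0.07,  0.32], [-0.47,  0.13,  0.65], [-0.05,  0.02,  0.07]] + [[-0.04, -0.05, -0.02], [0.02, 0.03, 0.01], [-0.03, -0.03, -0.01]] + [[0.00,-0.00,0.00], [-0.0,0.00,-0.00], [-0.0,0.0,-0.0]]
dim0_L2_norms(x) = [0.54, 0.16, 0.73]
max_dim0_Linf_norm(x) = 0.66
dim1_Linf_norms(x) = [0.3, 0.66, 0.08]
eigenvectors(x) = [[0.82, -0.56, 0.07], [0.46, 0.63, -0.99], [0.35, -0.54, 0.15]]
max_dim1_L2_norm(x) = 0.81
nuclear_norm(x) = 1.00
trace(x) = -0.06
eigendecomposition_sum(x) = [[-0.31, 0.03, 0.36],[-0.18, 0.02, 0.2],[-0.13, 0.01, 0.15]] + [[0.01, -0.0, -0.03],[-0.02, 0.00, 0.03],[0.01, -0.00, -0.03]] + [[0.02, -0.01, -0.03],[-0.26, 0.14, 0.42],[0.04, -0.02, -0.06]]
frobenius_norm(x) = 0.92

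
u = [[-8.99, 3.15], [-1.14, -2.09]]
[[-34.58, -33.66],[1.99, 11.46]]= u @ [[2.95, 1.53], [-2.56, -6.32]]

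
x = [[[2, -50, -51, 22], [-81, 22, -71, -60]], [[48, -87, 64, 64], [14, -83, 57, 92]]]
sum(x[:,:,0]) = -17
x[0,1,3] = -60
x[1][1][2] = 57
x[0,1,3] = -60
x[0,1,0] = -81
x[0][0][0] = 2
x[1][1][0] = 14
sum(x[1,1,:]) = 80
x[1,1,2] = 57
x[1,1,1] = -83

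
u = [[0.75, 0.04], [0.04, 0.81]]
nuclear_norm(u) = 1.56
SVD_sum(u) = [[0.17, 0.33], [0.33, 0.66]] + [[0.58,-0.29], [-0.29,0.15]]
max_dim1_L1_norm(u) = 0.85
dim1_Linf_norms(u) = [0.75, 0.81]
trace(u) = 1.56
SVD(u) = [[0.45, 0.89], [0.89, -0.45]] @ diag([0.8300000000000001, 0.73]) @ [[0.45, 0.89],[0.89, -0.45]]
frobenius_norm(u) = 1.11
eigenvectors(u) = [[-0.89, -0.45], [0.45, -0.89]]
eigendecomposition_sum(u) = [[0.58, -0.29], [-0.29, 0.15]] + [[0.17, 0.33], [0.33, 0.66]]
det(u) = 0.61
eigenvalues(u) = [0.73, 0.83]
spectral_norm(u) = 0.83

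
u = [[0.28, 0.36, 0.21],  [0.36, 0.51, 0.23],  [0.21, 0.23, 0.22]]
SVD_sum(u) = [[0.28, 0.37, 0.21], [0.37, 0.48, 0.27], [0.21, 0.27, 0.15]] + [[0.0,-0.0,0.01], [-0.0,0.03,-0.04], [0.01,-0.04,0.07]] + [[0.0, -0.0, -0.0], [-0.0, 0.00, 0.0], [-0.00, 0.00, 0.0]]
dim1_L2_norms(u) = [0.5, 0.67, 0.38]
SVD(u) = [[-0.55, 0.07, -0.83], [-0.73, -0.53, 0.43], [-0.41, 0.84, 0.35]] @ diag([0.9117413114997739, 0.0938529172948753, 0.0044057712053509205]) @ [[-0.55, -0.73, -0.41],[0.07, -0.53, 0.84],[-0.83, 0.43, 0.35]]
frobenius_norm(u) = 0.92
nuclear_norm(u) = 1.01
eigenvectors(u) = [[0.55, 0.83, 0.07], [0.73, -0.43, -0.53], [0.41, -0.35, 0.84]]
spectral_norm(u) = 0.91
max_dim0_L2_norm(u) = 0.67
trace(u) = 1.01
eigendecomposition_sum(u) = [[0.28, 0.37, 0.21], [0.37, 0.48, 0.27], [0.21, 0.27, 0.15]] + [[0.00, -0.00, -0.0], [-0.00, 0.00, 0.00], [-0.00, 0.00, 0.0]] + [[0.00, -0.0, 0.01],  [-0.0, 0.03, -0.04],  [0.01, -0.04, 0.07]]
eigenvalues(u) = [0.91, 0.0, 0.09]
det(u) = 0.00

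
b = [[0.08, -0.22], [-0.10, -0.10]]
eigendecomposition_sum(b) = [[0.12, -0.10], [-0.05, 0.04]] + [[-0.04,  -0.12], [-0.05,  -0.14]]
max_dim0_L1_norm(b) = 0.32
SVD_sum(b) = [[0.04, -0.23], [0.01, -0.08]] + [[0.04, 0.01],[-0.11, -0.02]]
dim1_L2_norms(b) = [0.23, 0.14]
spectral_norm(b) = 0.24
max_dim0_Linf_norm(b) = 0.22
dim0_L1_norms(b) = [0.18, 0.32]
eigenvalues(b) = [0.16, -0.18]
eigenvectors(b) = [[0.93, 0.64], [-0.35, 0.77]]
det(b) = -0.03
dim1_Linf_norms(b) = [0.22, 0.1]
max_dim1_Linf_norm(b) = 0.22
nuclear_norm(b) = 0.37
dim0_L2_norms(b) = [0.13, 0.24]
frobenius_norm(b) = 0.27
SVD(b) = [[0.94, 0.33],  [0.33, -0.94]] @ diag([0.24440322280984042, 0.122747972203876]) @ [[0.17,  -0.98], [0.98,  0.17]]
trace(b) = -0.02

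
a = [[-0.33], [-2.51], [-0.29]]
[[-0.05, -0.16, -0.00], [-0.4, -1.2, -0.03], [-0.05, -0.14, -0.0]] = a @[[0.16, 0.48, 0.01]]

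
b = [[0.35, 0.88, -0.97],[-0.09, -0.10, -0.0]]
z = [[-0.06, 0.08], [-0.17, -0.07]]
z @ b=[[-0.03, -0.06, 0.06], [-0.05, -0.14, 0.16]]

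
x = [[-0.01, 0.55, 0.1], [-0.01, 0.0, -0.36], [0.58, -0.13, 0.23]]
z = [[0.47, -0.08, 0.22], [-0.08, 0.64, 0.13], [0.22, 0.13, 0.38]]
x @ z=[[-0.03, 0.37, 0.11],  [-0.08, -0.05, -0.14],  [0.33, -0.1, 0.2]]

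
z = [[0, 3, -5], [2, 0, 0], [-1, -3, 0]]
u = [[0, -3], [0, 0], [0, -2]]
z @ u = [[0, 10], [0, -6], [0, 3]]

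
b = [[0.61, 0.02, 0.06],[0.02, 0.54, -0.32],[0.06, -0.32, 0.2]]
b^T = [[0.61,0.02,0.06],[0.02,0.54,-0.32],[0.06,-0.32,0.2]]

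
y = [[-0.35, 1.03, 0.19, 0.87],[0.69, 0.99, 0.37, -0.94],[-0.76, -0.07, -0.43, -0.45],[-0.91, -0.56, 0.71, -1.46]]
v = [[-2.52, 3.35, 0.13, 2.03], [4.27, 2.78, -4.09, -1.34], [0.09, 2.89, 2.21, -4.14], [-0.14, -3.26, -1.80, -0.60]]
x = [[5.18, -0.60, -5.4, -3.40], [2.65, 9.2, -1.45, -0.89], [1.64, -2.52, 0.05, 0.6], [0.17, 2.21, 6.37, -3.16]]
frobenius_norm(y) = 3.03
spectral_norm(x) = 10.34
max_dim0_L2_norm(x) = 9.81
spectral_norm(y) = 2.21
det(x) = -911.95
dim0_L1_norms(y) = [2.71, 2.65, 1.7, 3.72]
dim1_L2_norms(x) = [8.24, 9.72, 3.07, 7.45]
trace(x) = 11.27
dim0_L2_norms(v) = [4.96, 6.16, 4.99, 4.84]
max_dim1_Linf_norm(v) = 4.27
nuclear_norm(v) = 19.48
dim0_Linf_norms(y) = [0.91, 1.03, 0.71, 1.46]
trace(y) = -1.25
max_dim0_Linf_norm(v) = 4.27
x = y @ v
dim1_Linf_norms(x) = [5.4, 9.2, 2.52, 6.37]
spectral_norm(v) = 6.86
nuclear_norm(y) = 5.62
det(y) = -2.71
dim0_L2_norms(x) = [6.05, 9.81, 8.48, 4.76]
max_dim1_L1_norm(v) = 12.48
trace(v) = 1.87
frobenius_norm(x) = 15.08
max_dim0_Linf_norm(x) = 9.2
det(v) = 336.29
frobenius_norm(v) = 10.53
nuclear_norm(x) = 26.89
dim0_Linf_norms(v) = [4.27, 3.35, 4.09, 4.14]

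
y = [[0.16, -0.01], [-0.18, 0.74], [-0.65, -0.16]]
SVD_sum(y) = [[0.02, -0.05],[-0.22, 0.73],[-0.01, 0.03]] + [[0.14, 0.04], [0.04, 0.01], [-0.64, -0.19]]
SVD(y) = [[0.07, 0.22], [-1.00, 0.06], [-0.05, -0.97]] @ diag([0.7632771516290464, 0.6864459117811464]) @ [[0.29, -0.96], [0.96, 0.29]]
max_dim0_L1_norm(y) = 0.99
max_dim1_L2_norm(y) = 0.76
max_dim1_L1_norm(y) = 0.92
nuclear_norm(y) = 1.45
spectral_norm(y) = 0.76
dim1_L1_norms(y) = [0.17, 0.92, 0.81]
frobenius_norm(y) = 1.03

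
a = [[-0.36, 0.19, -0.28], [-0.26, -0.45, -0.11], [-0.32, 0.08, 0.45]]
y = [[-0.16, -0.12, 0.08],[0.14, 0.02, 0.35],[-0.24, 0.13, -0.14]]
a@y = [[0.15, 0.01, 0.08], [0.00, 0.01, -0.16], [-0.05, 0.10, -0.06]]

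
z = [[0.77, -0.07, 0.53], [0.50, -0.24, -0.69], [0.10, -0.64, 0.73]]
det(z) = -0.601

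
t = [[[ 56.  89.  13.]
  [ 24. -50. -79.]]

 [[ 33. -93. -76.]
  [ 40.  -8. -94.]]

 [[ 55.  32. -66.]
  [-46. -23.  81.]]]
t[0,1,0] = 24.0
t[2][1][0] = -46.0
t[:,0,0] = [56.0, 33.0, 55.0]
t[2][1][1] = -23.0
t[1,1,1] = -8.0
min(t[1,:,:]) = -94.0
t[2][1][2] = 81.0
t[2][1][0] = -46.0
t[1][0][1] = -93.0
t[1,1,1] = -8.0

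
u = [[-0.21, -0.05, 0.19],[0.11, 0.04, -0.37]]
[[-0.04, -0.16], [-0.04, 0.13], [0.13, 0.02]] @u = [[-0.01, -0.0, 0.05], [0.02, 0.01, -0.06], [-0.03, -0.01, 0.02]]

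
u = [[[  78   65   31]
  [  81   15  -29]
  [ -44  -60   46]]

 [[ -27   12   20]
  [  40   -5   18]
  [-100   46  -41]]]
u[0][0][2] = 31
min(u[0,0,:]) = 31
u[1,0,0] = -27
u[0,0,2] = 31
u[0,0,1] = 65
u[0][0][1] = 65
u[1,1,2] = 18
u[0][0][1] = 65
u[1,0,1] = 12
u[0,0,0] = 78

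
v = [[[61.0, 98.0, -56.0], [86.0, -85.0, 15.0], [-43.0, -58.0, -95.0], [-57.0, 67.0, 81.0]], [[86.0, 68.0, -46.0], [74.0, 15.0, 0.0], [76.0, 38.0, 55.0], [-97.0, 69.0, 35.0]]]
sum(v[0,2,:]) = -196.0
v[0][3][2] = 81.0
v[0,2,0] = -43.0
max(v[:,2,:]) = 76.0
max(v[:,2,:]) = 76.0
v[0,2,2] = -95.0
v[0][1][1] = -85.0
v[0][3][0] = -57.0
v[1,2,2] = 55.0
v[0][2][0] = -43.0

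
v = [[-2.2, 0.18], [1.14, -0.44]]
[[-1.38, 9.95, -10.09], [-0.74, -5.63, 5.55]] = v @ [[0.97,  -4.41,  4.51], [4.19,  1.38,  -0.92]]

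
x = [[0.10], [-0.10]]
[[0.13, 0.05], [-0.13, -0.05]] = x@[[1.29, 0.48]]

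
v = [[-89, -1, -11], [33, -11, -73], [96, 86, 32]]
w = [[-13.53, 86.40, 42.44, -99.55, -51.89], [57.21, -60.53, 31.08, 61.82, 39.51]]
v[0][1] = -1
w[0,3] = -99.55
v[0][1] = -1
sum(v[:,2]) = -52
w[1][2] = 31.08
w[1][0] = 57.21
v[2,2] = 32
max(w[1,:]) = 61.82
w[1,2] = 31.08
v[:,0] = [-89, 33, 96]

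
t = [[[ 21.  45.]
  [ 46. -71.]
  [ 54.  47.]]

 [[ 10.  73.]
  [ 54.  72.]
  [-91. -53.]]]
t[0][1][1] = -71.0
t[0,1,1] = -71.0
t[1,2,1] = -53.0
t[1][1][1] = 72.0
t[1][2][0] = -91.0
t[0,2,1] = 47.0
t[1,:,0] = [10.0, 54.0, -91.0]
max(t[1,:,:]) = 73.0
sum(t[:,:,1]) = 113.0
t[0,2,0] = 54.0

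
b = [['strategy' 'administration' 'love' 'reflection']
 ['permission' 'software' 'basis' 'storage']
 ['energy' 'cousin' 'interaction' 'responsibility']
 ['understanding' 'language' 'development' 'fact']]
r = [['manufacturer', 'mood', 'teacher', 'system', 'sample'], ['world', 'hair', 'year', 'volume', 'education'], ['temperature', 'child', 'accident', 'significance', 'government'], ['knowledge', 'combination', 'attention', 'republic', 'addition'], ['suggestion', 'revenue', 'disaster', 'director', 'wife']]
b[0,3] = 'reflection'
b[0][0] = 'strategy'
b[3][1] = 'language'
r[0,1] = 'mood'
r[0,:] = ['manufacturer', 'mood', 'teacher', 'system', 'sample']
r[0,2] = 'teacher'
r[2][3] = 'significance'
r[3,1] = 'combination'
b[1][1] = 'software'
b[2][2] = 'interaction'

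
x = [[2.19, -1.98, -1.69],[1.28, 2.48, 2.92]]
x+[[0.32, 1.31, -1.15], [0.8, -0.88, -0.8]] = [[2.51, -0.67, -2.84], [2.08, 1.60, 2.12]]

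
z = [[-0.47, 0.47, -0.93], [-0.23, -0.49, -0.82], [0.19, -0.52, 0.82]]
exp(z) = [[0.47, 0.55, -1.41], [-0.23, 0.77, -0.95], [0.31, -0.63, 2.42]]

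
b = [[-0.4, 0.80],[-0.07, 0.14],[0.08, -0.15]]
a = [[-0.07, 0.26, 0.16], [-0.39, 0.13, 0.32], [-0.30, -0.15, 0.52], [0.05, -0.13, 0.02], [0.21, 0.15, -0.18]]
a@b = [[0.02, -0.04], [0.17, -0.34], [0.17, -0.34], [-0.01, 0.02], [-0.11, 0.22]]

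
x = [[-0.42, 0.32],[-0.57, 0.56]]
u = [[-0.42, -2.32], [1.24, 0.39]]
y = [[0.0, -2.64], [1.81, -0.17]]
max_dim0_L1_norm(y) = 2.81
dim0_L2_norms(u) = [1.31, 2.35]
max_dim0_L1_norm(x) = 0.99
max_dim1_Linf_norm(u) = 2.32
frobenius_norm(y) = 3.21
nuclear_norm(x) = 1.01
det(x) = -0.05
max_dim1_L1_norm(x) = 1.13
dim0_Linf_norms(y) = [1.81, 2.64]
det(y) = 4.78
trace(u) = -0.03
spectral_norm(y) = 2.65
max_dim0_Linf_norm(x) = 0.57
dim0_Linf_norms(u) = [1.24, 2.32]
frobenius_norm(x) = 0.96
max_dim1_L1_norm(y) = 2.64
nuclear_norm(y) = 4.45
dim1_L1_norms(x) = [0.74, 1.13]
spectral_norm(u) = 2.46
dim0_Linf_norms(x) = [0.57, 0.56]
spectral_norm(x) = 0.96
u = x + y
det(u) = 2.71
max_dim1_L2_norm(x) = 0.8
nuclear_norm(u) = 3.56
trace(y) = -0.17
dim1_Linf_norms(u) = [2.32, 1.24]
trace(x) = 0.14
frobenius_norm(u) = 2.69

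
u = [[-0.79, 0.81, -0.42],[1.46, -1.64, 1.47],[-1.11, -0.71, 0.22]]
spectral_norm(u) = 2.89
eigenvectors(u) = [[0.46+0.00j, 0.15+0.22j, (0.15-0.22j)], [-0.89+0.00j, (-0.42+0.35j), (-0.42-0.35j)], [-0.05+0.00j, (-0.79+0j), (-0.79-0j)]]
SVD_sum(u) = [[-0.69, 0.74, -0.62], [1.54, -1.65, 1.37], [-0.05, 0.06, -0.05]] + [[-0.06, -0.05, 0.02], [-0.06, -0.05, 0.02], [-1.06, -0.76, 0.28]] + [[-0.04,0.12,0.18],[-0.02,0.05,0.08],[0.0,-0.01,-0.02]]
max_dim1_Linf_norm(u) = 1.64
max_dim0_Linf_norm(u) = 1.64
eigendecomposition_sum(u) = [[-1.06-0.00j, 0.68-0.00j, (-0.57+0j)], [2.06+0.00j, (-1.31+0j), (1.1-0j)], [0.11+0.00j, -0.07+0.00j, 0.06-0.00j]] + [[(0.14+0.16j), 0.07+0.09j, (0.07-0.08j)],[(-0.3+0.31j), -0.16+0.15j, 0.18+0.14j],[(-0.61+0.07j), (-0.32+0.02j), (0.08+0.32j)]] + [[(0.14-0.16j), 0.07-0.09j, (0.07+0.08j)], [-0.30-0.31j, (-0.16-0.15j), (0.18-0.14j)], [(-0.61-0.07j), (-0.32-0.02j), (0.08-0.32j)]]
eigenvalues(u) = [(-2.31+0j), (0.05+0.63j), (0.05-0.63j)]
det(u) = -0.92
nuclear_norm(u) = 4.47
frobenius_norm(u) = 3.20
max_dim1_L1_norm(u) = 4.57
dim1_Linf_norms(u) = [0.81, 1.64, 1.11]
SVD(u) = [[-0.41, -0.06, -0.91], [0.91, -0.06, -0.41], [-0.03, -1.00, 0.08]] @ diag([2.8944234310147943, 1.3375226752136788, 0.23800440181180368]) @ [[0.58, -0.62, 0.52], [0.8, 0.57, -0.21], [0.16, -0.54, -0.83]]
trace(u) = -2.21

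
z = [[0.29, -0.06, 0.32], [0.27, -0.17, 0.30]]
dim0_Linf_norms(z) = [0.29, 0.17, 0.32]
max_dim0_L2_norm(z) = 0.44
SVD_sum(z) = [[0.28, -0.11, 0.31], [0.28, -0.12, 0.31]] + [[0.01, 0.05, 0.01], [-0.01, -0.05, -0.01]]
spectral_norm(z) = 0.61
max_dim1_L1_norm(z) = 0.74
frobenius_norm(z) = 0.62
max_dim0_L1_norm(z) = 0.62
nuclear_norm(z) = 0.69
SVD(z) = [[-0.71, -0.71], [-0.71, 0.71]] @ diag([0.6127413467232242, 0.0802997012186813]) @ [[-0.65,  0.27,  -0.72], [-0.19,  -0.96,  -0.19]]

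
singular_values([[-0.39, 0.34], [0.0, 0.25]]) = [0.55, 0.18]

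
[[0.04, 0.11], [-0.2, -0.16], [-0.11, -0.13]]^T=[[0.04, -0.20, -0.11], [0.11, -0.16, -0.13]]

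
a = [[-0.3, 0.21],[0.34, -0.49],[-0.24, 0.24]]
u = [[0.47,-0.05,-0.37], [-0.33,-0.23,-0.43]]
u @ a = [[-0.07, 0.03],[0.12, -0.06]]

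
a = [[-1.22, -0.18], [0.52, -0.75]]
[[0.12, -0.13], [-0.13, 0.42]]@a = [[-0.21, 0.08], [0.38, -0.29]]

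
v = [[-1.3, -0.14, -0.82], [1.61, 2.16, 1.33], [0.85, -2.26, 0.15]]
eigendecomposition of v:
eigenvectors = [[(-0.51+0j),(-0.28+0.18j),-0.28-0.18j], [-0.15+0.00j,-0.23-0.31j,(-0.23+0.31j)], [(0.85+0j),(0.86+0j),(0.86-0j)]]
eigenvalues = [(0.03+0j), (0.49+0.99j), (0.49-0.99j)]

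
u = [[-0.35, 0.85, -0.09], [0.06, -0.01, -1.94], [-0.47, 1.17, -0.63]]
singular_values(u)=[2.12, 1.45, 0.0]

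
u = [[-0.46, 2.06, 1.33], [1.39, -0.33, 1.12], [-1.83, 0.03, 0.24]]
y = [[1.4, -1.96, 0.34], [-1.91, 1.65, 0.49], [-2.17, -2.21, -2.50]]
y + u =[[0.94, 0.1, 1.67], [-0.52, 1.32, 1.61], [-4.00, -2.18, -2.26]]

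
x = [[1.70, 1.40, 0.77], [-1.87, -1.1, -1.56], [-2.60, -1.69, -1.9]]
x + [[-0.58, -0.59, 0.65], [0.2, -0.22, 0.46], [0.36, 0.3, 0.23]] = [[1.12,0.81,1.42], [-1.67,-1.32,-1.10], [-2.24,-1.39,-1.67]]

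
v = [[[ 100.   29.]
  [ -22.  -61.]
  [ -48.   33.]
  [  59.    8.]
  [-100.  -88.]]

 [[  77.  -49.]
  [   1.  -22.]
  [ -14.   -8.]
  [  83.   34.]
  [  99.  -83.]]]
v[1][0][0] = 77.0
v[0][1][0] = -22.0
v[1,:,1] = [-49.0, -22.0, -8.0, 34.0, -83.0]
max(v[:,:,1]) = 34.0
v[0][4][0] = -100.0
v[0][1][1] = -61.0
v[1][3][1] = 34.0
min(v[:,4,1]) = -88.0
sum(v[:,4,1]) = -171.0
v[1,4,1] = -83.0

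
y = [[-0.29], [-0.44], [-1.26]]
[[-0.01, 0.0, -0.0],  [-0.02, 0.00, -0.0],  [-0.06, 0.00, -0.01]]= y@ [[0.05,-0.0,0.01]]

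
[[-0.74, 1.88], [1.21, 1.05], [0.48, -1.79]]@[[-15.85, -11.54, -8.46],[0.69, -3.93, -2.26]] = [[13.03, 1.15, 2.01], [-18.45, -18.09, -12.61], [-8.84, 1.5, -0.02]]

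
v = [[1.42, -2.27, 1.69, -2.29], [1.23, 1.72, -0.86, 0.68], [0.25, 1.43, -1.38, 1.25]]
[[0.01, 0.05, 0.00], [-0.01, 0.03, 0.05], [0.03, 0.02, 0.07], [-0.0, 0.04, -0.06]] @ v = [[0.08, 0.06, -0.03, 0.01], [0.04, 0.15, -0.11, 0.11], [0.08, 0.07, -0.06, 0.03], [0.03, -0.02, 0.05, -0.05]]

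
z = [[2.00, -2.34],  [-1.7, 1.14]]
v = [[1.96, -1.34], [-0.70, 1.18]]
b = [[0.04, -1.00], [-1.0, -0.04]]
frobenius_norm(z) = 3.70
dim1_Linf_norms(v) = [1.96, 1.18]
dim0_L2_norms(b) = [1.0, 1.0]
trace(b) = 0.00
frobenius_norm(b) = 1.42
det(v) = 1.37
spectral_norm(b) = 1.00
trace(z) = 3.14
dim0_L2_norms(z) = [2.62, 2.6]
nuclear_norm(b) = 2.00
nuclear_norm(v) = 3.20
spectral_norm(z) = 3.67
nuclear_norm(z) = 4.13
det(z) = -1.70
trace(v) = 3.14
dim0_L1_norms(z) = [3.7, 3.48]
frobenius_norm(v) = 2.74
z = v + b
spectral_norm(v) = 2.69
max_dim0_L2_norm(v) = 2.08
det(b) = -1.00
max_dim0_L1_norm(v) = 2.66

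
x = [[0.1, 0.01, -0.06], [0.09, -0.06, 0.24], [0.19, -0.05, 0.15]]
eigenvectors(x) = [[0.13-0.22j, (0.13+0.22j), -0.06+0.00j], [-0.76+0.00j, (-0.76-0j), -0.96+0.00j], [-0.52-0.27j, (-0.52+0.27j), -0.26+0.00j]]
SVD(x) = [[-0.02, 0.78, -0.63], [-0.73, -0.44, -0.52], [-0.68, 0.45, 0.58]] @ diag([0.3485540345591048, 0.15031458732084246, 0.003950927882821223]) @ [[-0.57, 0.22, -0.79], [0.82, 0.08, -0.56], [-0.06, -0.97, -0.23]]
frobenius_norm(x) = 0.38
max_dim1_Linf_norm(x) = 0.24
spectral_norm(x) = 0.35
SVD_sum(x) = [[0.00, -0.0, 0.01], [0.14, -0.06, 0.2], [0.13, -0.05, 0.19]] + [[0.1, 0.01, -0.07], [-0.05, -0.01, 0.04], [0.06, 0.01, -0.04]] + [[0.0, 0.0, 0.00], [0.00, 0.0, 0.0], [-0.00, -0.00, -0.0]]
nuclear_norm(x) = 0.50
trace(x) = 0.19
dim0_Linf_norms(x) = [0.19, 0.06, 0.24]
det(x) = 0.00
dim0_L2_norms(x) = [0.23, 0.08, 0.29]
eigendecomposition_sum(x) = [[(0.05+0.04j), 0.00-0.01j, -0.03+0.03j], [0.04-0.19j, -0.04+0.00j, 0.13+0.03j], [0.09-0.12j, -0.03-0.01j, 0.08+0.07j]] + [[0.05-0.04j, 0.00+0.01j, (-0.03-0.03j)], [(0.04+0.19j), (-0.04-0j), (0.13-0.03j)], [0.09+0.12j, (-0.03+0.01j), (0.08-0.07j)]] + [[0j, 0.00+0.00j, (-0-0j)], [(0.02+0j), (0.01+0j), (-0.01-0j)], [0.00+0.00j, 0j, -0.00-0.00j]]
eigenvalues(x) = [(0.09+0.11j), (0.09-0.11j), (0.01+0j)]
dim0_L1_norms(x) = [0.38, 0.12, 0.45]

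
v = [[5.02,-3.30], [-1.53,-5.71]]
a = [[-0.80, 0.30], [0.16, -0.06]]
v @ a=[[-4.54, 1.7],[0.31, -0.12]]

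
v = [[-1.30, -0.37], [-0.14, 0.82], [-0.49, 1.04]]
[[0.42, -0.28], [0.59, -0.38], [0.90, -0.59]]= v@[[-0.50, 0.33], [0.63, -0.41]]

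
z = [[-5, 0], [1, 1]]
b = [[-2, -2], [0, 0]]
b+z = [[-7, -2], [1, 1]]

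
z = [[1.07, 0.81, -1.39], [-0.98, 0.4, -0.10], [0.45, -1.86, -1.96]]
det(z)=-4.914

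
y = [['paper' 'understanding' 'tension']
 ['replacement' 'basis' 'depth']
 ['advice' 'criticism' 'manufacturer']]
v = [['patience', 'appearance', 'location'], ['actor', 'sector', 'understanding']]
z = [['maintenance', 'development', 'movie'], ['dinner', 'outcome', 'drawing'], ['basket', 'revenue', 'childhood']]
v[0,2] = 'location'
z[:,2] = ['movie', 'drawing', 'childhood']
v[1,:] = ['actor', 'sector', 'understanding']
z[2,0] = 'basket'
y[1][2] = 'depth'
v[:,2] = ['location', 'understanding']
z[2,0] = 'basket'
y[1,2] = 'depth'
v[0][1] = 'appearance'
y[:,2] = ['tension', 'depth', 'manufacturer']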